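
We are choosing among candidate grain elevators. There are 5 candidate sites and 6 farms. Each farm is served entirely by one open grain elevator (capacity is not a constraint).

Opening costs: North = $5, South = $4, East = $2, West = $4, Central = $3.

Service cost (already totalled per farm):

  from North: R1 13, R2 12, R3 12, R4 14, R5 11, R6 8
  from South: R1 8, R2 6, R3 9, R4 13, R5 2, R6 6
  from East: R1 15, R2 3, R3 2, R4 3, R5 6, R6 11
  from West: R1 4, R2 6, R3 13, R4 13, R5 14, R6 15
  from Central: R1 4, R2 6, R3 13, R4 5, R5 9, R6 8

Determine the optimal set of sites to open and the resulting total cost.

For any fixed open set, each farm goes to its cheapest open site; total = fixed + service.
{South, East, Central}: R1→Central 4, R2→East 3, R3→East 2, R4→East 3, R5→South 2, R6→South 6. Service 20; fixed 9; total 29.
{South, East}: service 24 + fixed 6 = 30
{South, East, West}: service 20 + fixed 10 = 30
{North, South, East, West, Central}: R1→West 4, R2→East 3, R3→East 2, R4→East 3, R5→South 2, R6→South 6. Service 20; fixed 18; total 38.
No other subset beats 29.

Open South, East and Central; minimum total cost 29.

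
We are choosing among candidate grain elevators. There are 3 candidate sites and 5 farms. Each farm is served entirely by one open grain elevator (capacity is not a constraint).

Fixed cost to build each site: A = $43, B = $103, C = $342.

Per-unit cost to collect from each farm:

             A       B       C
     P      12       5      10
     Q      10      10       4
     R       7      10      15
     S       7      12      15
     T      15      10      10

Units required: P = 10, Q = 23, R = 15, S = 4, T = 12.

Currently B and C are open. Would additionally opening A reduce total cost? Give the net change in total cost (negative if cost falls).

Yes — net change −22 (cost falls by 22).

Current service cost with {B, C}: 460.
Adding A: each farm re-picks its cheapest; new service cost 395, saving 65.
Extra fixed cost: 43. Net change = 43 − 65 = -22.
(Totals: 905 → 883.)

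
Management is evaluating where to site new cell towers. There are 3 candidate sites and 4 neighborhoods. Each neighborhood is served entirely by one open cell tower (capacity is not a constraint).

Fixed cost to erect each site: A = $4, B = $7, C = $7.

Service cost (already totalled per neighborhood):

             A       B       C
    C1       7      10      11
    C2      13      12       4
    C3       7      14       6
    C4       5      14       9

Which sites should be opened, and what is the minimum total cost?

For any fixed open set, each neighborhood goes to its cheapest open site; total = fixed + service.
{A, C}: C1→A 7, C2→C 4, C3→C 6, C4→A 5. Service 22; fixed 11; total 33.
{A}: service 32 + fixed 4 = 36
{C}: service 30 + fixed 7 = 37
{A, B, C}: C1→A 7, C2→C 4, C3→C 6, C4→A 5. Service 22; fixed 18; total 40.
No other subset beats 33.

Open A and C; minimum total cost 33.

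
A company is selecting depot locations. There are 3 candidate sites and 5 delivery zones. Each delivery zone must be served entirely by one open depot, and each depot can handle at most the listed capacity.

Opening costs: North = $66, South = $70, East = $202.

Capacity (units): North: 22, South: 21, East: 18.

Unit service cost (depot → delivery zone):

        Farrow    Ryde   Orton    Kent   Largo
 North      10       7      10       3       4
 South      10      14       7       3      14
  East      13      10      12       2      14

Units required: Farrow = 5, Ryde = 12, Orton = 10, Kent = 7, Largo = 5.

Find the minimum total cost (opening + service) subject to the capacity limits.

Open {North, South}: Farrow→North 10·5=50, Ryde→North 7·12=84, Orton→South 7·10=70, Kent→South 3·7=21, Largo→North 4·5=20.
Loads: North carries 22/22, South carries 17/21. Service 245; fixed 136; total 381.
Next best feasible plan costs 431.

Minimum total cost: 381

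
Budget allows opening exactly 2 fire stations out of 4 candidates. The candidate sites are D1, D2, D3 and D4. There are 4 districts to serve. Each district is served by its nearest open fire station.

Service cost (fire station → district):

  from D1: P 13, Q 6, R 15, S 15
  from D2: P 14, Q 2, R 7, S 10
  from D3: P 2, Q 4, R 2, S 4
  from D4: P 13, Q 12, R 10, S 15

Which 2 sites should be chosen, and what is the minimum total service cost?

Choose D2 and D3; total service cost 10.

With exactly 2 open, each district uses its cheapest among the chosen.
{D2, D3}: P→D3 2, Q→D2 2, R→D3 2, S→D3 4. Service cost 10.
{D1, D3}: service cost 12
{D3, D4}: service cost 12
Among all 6 size-2 choices, {D2, D3} is lowest.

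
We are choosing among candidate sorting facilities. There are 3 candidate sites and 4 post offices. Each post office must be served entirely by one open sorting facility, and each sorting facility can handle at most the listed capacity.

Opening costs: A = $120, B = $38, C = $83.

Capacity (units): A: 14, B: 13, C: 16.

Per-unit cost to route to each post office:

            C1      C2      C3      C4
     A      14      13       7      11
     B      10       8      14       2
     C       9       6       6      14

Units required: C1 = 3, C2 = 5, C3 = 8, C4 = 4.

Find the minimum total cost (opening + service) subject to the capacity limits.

Minimum total cost: 234

Open {B, C}: C1→C 9·3=27, C2→C 6·5=30, C3→C 6·8=48, C4→B 2·4=8.
Loads: B carries 4/13, C carries 16/16. Service 113; fixed 121; total 234.
Next best feasible plan costs 237.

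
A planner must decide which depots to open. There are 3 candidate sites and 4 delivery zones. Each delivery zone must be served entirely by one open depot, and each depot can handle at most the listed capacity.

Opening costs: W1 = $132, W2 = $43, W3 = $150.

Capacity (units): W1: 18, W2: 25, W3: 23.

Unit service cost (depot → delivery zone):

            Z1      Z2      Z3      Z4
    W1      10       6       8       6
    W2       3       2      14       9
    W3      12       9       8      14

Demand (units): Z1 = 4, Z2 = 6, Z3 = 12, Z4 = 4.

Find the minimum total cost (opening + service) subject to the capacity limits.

Minimum total cost: 319

Open {W1, W2}: Z1→W2 3·4=12, Z2→W2 2·6=12, Z3→W1 8·12=96, Z4→W1 6·4=24.
Loads: W1 carries 16/18, W2 carries 10/25. Service 144; fixed 175; total 319.
Next best feasible plan costs 331.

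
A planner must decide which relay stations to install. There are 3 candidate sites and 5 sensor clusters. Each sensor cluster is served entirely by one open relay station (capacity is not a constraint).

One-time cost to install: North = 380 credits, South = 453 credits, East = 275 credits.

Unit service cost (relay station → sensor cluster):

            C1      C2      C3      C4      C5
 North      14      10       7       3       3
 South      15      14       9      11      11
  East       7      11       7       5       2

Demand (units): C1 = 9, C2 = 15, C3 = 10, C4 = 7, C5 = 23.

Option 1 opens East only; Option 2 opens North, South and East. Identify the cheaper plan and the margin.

Option 1: {East}: C1→East 7·9=63, C2→East 11·15=165, C3→East 7·10=70, C4→East 5·7=35, C5→East 2·23=46. Service 379; fixed 275; total 654.
Option 2: {North, South, East}: C1→East 7·9=63, C2→North 10·15=150, C3→North 7·10=70, C4→North 3·7=21, C5→East 2·23=46. Service 350; fixed 1108; total 1458.
Difference: |654 − 1458| = 804.

Option 1 is cheaper by 804.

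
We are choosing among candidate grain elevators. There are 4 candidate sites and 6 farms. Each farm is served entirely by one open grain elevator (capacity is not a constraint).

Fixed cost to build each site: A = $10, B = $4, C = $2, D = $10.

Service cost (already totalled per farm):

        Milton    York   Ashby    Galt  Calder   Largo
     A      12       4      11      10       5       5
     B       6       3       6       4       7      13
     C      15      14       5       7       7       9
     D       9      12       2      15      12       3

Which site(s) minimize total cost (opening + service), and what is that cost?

For any fixed open set, each farm goes to its cheapest open site; total = fixed + service.
{B, D}: Milton→B 6, York→B 3, Ashby→D 2, Galt→B 4, Calder→B 7, Largo→D 3. Service 25; fixed 14; total 39.
{B, C}: Milton→B 6, York→B 3, Ashby→C 5, Galt→B 4, Calder→B 7, Largo→C 9. Service 34; fixed 6; total 40.
{B, C, D}: Milton→B 6, York→B 3, Ashby→D 2, Galt→B 4, Calder→B 7, Largo→D 3. Service 25; fixed 16; total 41.
{A, B, C, D}: service 23 + fixed 26 = 49
No other subset beats 39.

Open B and D; minimum total cost 39.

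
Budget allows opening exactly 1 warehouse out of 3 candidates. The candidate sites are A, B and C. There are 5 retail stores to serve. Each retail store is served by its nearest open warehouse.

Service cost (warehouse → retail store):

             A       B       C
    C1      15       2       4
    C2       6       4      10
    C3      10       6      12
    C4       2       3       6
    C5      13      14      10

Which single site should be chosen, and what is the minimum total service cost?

Choose B only; total service cost 29.

With exactly 1 open, each retail store uses its cheapest among the chosen.
{B}: C1→B 2, C2→B 4, C3→B 6, C4→B 3, C5→B 14. Service cost 29.
{C}: service cost 42
{A}: service cost 46
Among all 3 size-1 choices, {B} is lowest.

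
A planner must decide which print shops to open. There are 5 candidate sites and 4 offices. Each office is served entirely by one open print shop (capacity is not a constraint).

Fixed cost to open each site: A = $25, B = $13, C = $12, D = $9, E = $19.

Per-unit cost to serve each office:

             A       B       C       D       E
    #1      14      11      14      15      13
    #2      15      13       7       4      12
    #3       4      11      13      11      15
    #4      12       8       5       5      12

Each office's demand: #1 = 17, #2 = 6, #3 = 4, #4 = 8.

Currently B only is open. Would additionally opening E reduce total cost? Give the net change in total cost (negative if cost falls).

Current service cost with {B}: 373.
Adding E: each office re-picks its cheapest; new service cost 367, saving 6.
Extra fixed cost: 19. Net change = 19 − 6 = 13.
(Totals: 386 → 399.)

No — net change +13 (cost rises by 13).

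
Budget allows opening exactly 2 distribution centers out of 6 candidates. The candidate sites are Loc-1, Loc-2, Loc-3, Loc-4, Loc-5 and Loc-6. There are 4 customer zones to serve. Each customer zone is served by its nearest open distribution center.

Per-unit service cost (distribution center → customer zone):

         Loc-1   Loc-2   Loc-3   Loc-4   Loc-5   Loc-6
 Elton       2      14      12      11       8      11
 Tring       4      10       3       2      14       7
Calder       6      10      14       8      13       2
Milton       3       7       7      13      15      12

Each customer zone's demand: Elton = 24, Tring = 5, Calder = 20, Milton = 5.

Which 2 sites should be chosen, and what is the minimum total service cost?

Choose Loc-1 and Loc-6; total service cost 123.

With exactly 2 open, each customer zone uses its cheapest among the chosen.
{Loc-1, Loc-6}: Elton→Loc-1 2·24=48, Tring→Loc-1 4·5=20, Calder→Loc-6 2·20=40, Milton→Loc-1 3·5=15. Service cost 123.
{Loc-1, Loc-4}: service cost 193
{Loc-1, Loc-3}: service cost 198
Among all 15 size-2 choices, {Loc-1, Loc-6} is lowest.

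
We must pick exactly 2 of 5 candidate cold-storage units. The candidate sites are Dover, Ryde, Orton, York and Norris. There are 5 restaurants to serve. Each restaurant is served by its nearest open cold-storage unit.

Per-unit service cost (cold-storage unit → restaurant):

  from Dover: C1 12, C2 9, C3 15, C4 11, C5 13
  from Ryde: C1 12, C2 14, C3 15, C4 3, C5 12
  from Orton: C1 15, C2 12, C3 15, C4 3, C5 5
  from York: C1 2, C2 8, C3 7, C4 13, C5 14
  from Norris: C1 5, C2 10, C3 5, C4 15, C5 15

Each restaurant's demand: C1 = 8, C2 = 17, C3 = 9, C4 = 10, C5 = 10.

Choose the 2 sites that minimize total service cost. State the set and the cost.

With exactly 2 open, each restaurant uses its cheapest among the chosen.
{Orton, York}: C1→York 2·8=16, C2→York 8·17=136, C3→York 7·9=63, C4→Orton 3·10=30, C5→Orton 5·10=50. Service cost 295.
{Orton, Norris}: service cost 335
{Ryde, York}: service cost 365
Among all 10 size-2 choices, {Orton, York} is lowest.

Choose Orton and York; total service cost 295.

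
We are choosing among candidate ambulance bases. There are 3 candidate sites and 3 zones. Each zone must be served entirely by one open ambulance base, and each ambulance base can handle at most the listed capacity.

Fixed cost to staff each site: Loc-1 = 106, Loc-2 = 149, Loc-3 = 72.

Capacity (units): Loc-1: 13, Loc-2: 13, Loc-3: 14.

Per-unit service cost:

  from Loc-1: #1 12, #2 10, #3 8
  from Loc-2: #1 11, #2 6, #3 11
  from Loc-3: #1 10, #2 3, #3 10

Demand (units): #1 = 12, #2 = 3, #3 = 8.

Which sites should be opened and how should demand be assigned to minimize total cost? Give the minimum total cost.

Minimum total cost: 392

Open {Loc-1, Loc-3}: #1→Loc-3 10·12=120, #2→Loc-1 10·3=30, #3→Loc-1 8·8=64.
Loads: Loc-1 carries 11/13, Loc-3 carries 12/14. Service 214; fixed 178; total 392.
Next best feasible plan costs 411.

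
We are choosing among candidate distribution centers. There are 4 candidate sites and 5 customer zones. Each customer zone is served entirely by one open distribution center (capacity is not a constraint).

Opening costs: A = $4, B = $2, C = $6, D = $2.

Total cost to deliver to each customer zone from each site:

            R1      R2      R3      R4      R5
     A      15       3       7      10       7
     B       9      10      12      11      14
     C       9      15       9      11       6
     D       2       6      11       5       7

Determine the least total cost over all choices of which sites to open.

For any fixed open set, each customer zone goes to its cheapest open site; total = fixed + service.
{A, D}: R1→D 2, R2→A 3, R3→A 7, R4→D 5, R5→A 7. Service 24; fixed 6; total 30.
{A, B, D}: service 24 + fixed 8 = 32
{D}: R1→D 2, R2→D 6, R3→D 11, R4→D 5, R5→D 7. Service 31; fixed 2; total 33.
{A, B, C, D}: R1→D 2, R2→A 3, R3→A 7, R4→D 5, R5→C 6. Service 23; fixed 14; total 37.
No other subset beats 30.

Minimum total cost: 30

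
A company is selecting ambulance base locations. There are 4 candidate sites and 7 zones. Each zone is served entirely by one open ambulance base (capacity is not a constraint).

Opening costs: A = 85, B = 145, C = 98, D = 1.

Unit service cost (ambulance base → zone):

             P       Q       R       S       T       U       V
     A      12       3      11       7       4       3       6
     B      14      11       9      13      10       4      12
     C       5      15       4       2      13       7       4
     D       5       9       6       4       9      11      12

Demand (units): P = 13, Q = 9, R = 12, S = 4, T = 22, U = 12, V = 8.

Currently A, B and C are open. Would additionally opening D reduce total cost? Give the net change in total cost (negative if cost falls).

No — net change +1 (cost rises by 1).

Current service cost with {A, B, C}: 304.
Adding D: each zone re-picks its cheapest; new service cost 304, saving 0.
Extra fixed cost: 1. Net change = 1 − 0 = 1.
(Totals: 632 → 633.)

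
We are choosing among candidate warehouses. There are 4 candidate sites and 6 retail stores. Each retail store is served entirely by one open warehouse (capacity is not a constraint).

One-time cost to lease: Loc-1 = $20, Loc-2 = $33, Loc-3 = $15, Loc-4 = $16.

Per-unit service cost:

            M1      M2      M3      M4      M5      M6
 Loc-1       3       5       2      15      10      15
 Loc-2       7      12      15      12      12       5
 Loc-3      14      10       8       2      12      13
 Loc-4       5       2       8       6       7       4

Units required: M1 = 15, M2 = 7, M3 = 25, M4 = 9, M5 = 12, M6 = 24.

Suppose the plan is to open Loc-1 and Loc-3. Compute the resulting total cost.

Each retail store is assigned to its cheapest site among the open ones.
{Loc-1, Loc-3}: M1→Loc-1 3·15=45, M2→Loc-1 5·7=35, M3→Loc-1 2·25=50, M4→Loc-3 2·9=18, M5→Loc-1 10·12=120, M6→Loc-3 13·24=312. Service 580; fixed 35; total 615.

Total cost: 615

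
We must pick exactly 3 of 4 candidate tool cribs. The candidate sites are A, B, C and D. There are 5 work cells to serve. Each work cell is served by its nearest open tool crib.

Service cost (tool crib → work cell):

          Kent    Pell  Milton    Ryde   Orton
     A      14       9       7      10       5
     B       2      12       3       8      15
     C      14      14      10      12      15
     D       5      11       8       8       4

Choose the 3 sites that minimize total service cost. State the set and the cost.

Choose A, B and D; total service cost 26.

With exactly 3 open, each work cell uses its cheapest among the chosen.
{A, B, D}: Kent→B 2, Pell→A 9, Milton→B 3, Ryde→B 8, Orton→D 4. Service cost 26.
{A, B, C}: service cost 27
{B, C, D}: service cost 28
Among all 4 size-3 choices, {A, B, D} is lowest.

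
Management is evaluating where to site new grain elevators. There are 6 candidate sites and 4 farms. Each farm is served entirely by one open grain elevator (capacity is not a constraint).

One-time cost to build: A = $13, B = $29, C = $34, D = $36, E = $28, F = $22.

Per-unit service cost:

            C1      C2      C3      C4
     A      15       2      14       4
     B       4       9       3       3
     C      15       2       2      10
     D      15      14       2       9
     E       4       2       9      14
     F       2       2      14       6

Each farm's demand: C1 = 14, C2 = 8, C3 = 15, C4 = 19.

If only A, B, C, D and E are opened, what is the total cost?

Each farm is assigned to its cheapest site among the open ones.
{A, B, C, D, E}: C1→B 4·14=56, C2→A 2·8=16, C3→C 2·15=30, C4→B 3·19=57. Service 159; fixed 140; total 299.

Total cost: 299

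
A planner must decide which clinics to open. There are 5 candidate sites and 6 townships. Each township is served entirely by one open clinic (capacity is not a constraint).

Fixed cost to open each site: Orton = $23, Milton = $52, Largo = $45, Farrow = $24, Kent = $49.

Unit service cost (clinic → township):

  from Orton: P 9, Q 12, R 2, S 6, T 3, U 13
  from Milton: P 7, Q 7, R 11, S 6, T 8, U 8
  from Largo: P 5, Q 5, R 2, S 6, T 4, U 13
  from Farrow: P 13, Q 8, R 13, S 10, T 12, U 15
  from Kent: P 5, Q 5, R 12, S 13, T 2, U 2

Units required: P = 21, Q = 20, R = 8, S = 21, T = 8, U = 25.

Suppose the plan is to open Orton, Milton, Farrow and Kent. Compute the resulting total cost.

Each township is assigned to its cheapest site among the open ones.
{Orton, Milton, Farrow, Kent}: P→Kent 5·21=105, Q→Kent 5·20=100, R→Orton 2·8=16, S→Orton 6·21=126, T→Kent 2·8=16, U→Kent 2·25=50. Service 413; fixed 148; total 561.

Total cost: 561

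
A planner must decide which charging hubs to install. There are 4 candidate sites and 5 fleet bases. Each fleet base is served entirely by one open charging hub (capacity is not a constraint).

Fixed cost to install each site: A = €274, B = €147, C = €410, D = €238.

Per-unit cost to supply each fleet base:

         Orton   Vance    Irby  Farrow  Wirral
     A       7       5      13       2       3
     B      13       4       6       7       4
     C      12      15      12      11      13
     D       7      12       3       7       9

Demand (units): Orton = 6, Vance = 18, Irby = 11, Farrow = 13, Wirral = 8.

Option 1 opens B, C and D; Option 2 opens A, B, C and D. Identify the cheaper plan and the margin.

Option 1: {B, C, D}: Orton→D 7·6=42, Vance→B 4·18=72, Irby→D 3·11=33, Farrow→B 7·13=91, Wirral→B 4·8=32. Service 270; fixed 795; total 1065.
Option 2: {A, B, C, D}: Orton→A 7·6=42, Vance→B 4·18=72, Irby→D 3·11=33, Farrow→A 2·13=26, Wirral→A 3·8=24. Service 197; fixed 1069; total 1266.
Difference: |1065 − 1266| = 201.

Option 1 is cheaper by 201.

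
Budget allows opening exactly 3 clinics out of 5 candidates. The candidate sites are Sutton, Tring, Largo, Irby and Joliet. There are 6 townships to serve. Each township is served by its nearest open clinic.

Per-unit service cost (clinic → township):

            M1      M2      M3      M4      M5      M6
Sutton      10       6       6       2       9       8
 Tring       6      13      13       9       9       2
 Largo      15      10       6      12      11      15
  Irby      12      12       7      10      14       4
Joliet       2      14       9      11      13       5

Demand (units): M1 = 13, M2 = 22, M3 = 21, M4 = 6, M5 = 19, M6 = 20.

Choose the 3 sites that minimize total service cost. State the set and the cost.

Choose Sutton, Tring and Joliet; total service cost 507.

With exactly 3 open, each township uses its cheapest among the chosen.
{Sutton, Tring, Joliet}: M1→Joliet 2·13=26, M2→Sutton 6·22=132, M3→Sutton 6·21=126, M4→Sutton 2·6=12, M5→Sutton 9·19=171, M6→Tring 2·20=40. Service cost 507.
{Sutton, Irby, Joliet}: service cost 547
{Sutton, Tring, Largo}: service cost 559
Among all 10 size-3 choices, {Sutton, Tring, Joliet} is lowest.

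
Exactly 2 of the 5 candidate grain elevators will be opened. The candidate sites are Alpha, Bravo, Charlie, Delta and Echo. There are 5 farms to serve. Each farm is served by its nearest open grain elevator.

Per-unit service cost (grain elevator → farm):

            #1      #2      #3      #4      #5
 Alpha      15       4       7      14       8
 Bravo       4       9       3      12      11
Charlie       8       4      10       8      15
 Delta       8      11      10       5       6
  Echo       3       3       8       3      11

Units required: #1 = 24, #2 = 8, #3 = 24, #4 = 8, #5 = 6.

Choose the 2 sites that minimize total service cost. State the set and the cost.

With exactly 2 open, each farm uses its cheapest among the chosen.
{Bravo, Echo}: #1→Echo 3·24=72, #2→Echo 3·8=24, #3→Bravo 3·24=72, #4→Echo 3·8=24, #5→Bravo 11·6=66. Service cost 258.
{Bravo, Delta}: service cost 316
{Bravo, Charlie}: service cost 330
Among all 10 size-2 choices, {Bravo, Echo} is lowest.

Choose Bravo and Echo; total service cost 258.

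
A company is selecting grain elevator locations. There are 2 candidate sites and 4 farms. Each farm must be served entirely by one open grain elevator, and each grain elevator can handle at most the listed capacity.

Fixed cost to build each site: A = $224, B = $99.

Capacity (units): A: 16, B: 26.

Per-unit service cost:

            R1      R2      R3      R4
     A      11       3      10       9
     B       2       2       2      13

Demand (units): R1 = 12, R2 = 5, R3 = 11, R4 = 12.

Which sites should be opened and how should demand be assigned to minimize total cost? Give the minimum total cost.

Open {A, B}: R1→B 2·12=24, R2→A 3·5=15, R3→A 10·11=110, R4→B 13·12=156.
Loads: A carries 16/16, B carries 24/26. Service 305; fixed 323; total 628.

Minimum total cost: 628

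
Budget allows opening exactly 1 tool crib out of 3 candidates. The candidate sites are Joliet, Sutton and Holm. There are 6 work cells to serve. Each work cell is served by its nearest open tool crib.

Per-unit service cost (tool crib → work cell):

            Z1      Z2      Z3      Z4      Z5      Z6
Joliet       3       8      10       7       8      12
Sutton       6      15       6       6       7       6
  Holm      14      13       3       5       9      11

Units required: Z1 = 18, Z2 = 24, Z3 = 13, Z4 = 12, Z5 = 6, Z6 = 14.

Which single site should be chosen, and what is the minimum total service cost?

Choose Joliet only; total service cost 676.

With exactly 1 open, each work cell uses its cheapest among the chosen.
{Joliet}: Z1→Joliet 3·18=54, Z2→Joliet 8·24=192, Z3→Joliet 10·13=130, Z4→Joliet 7·12=84, Z5→Joliet 8·6=48, Z6→Joliet 12·14=168. Service cost 676.
{Sutton}: service cost 744
{Holm}: service cost 871
Among all 3 size-1 choices, {Joliet} is lowest.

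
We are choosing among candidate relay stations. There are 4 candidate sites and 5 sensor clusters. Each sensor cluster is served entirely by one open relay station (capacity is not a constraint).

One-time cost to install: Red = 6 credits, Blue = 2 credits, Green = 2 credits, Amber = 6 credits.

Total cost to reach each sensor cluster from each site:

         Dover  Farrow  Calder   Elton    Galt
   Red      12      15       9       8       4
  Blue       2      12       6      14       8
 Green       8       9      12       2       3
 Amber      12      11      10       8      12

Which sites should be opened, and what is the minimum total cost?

Open Blue and Green; minimum total cost 26.

For any fixed open set, each sensor cluster goes to its cheapest open site; total = fixed + service.
{Blue, Green}: Dover→Blue 2, Farrow→Green 9, Calder→Blue 6, Elton→Green 2, Galt→Green 3. Service 22; fixed 4; total 26.
{Red, Blue, Green}: service 22 + fixed 10 = 32
{Blue, Green, Amber}: Dover→Blue 2, Farrow→Green 9, Calder→Blue 6, Elton→Green 2, Galt→Green 3. Service 22; fixed 10; total 32.
{Red, Blue, Green, Amber}: service 22 + fixed 16 = 38
No other subset beats 26.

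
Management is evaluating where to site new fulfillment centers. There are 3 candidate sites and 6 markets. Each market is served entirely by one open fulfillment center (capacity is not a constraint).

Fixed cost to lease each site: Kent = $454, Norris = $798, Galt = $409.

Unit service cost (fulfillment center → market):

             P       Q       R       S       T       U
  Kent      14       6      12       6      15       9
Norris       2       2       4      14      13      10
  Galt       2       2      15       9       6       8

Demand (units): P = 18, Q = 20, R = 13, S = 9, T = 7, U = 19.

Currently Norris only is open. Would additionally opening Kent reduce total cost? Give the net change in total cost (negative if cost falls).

Current service cost with {Norris}: 535.
Adding Kent: each market re-picks its cheapest; new service cost 444, saving 91.
Extra fixed cost: 454. Net change = 454 − 91 = 363.
(Totals: 1333 → 1696.)

No — net change +363 (cost rises by 363).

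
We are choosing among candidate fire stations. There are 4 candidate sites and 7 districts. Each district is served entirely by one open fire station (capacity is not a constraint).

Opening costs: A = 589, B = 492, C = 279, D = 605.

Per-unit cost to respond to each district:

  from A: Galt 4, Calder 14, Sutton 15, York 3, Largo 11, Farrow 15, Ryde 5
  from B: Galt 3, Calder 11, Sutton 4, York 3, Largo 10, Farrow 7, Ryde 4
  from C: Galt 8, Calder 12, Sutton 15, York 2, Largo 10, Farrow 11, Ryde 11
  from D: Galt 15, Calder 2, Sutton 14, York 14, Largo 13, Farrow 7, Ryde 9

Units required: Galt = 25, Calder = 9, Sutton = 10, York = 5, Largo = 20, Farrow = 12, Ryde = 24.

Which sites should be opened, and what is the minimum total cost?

Open B only; minimum total cost 1101.

For any fixed open set, each district goes to its cheapest open site; total = fixed + service.
{B}: Galt→B 3·25=75, Calder→B 11·9=99, Sutton→B 4·10=40, York→B 3·5=15, Largo→B 10·20=200, Farrow→B 7·12=84, Ryde→B 4·24=96. Service 609; fixed 492; total 1101.
{C}: service 1064 + fixed 279 = 1343
{B, C}: service 604 + fixed 771 = 1375
{A, B, C, D}: service 523 + fixed 1965 = 2488
(All 15 nonempty subsets were checked; B only is lowest.)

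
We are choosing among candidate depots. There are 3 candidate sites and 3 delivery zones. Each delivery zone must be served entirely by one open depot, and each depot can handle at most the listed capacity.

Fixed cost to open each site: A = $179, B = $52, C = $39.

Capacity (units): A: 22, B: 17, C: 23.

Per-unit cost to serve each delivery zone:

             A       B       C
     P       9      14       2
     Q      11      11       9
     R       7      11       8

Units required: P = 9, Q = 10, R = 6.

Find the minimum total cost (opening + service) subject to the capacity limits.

Minimum total cost: 265

Open {B, C}: P→C 2·9=18, Q→C 9·10=90, R→B 11·6=66.
Loads: B carries 6/17, C carries 19/23. Service 174; fixed 91; total 265.
Next best feasible plan costs 267.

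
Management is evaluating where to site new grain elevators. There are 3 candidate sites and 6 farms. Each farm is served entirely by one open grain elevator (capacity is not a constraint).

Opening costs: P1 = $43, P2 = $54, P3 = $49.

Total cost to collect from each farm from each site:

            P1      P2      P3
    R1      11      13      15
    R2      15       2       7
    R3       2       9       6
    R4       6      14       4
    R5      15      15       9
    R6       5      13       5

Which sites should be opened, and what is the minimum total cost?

Open P3 only; minimum total cost 95.

For any fixed open set, each farm goes to its cheapest open site; total = fixed + service.
{P3}: R1→P3 15, R2→P3 7, R3→P3 6, R4→P3 4, R5→P3 9, R6→P3 5. Service 46; fixed 49; total 95.
{P1}: service 54 + fixed 43 = 97
{P2}: service 66 + fixed 54 = 120
{P1, P2, P3}: service 33 + fixed 146 = 179
No other subset beats 95.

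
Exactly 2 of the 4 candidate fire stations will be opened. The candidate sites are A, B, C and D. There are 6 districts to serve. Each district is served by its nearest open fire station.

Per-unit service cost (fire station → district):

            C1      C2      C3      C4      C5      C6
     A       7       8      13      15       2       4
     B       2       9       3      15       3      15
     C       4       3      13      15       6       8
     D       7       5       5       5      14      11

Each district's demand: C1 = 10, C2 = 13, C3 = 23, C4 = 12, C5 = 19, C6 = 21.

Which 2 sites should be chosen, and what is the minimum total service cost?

Choose A and D; total service cost 432.

With exactly 2 open, each district uses its cheapest among the chosen.
{A, D}: C1→A 7·10=70, C2→D 5·13=65, C3→D 5·23=115, C4→D 5·12=60, C5→A 2·19=38, C6→A 4·21=84. Service cost 432.
{A, B}: service cost 495
{B, D}: service cost 502
Among all 6 size-2 choices, {A, D} is lowest.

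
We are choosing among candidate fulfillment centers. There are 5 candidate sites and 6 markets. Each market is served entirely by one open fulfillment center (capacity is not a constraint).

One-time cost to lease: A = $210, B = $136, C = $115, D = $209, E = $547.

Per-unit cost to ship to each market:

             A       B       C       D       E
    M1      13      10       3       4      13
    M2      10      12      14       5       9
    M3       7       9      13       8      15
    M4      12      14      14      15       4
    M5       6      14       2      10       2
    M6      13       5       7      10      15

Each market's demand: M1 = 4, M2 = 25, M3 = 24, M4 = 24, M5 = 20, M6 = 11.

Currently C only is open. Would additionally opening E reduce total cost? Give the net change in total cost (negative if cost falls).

No — net change +182 (cost rises by 182).

Current service cost with {C}: 1127.
Adding E: each market re-picks its cheapest; new service cost 762, saving 365.
Extra fixed cost: 547. Net change = 547 − 365 = 182.
(Totals: 1242 → 1424.)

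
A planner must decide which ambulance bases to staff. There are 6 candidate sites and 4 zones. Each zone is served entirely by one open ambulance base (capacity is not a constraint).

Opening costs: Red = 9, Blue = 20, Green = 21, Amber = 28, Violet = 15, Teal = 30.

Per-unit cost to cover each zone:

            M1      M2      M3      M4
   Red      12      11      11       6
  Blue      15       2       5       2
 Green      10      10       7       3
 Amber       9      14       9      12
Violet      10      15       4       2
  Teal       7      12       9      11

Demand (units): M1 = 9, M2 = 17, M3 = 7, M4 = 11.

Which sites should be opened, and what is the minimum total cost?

Open Blue and Teal; minimum total cost 204.

For any fixed open set, each zone goes to its cheapest open site; total = fixed + service.
{Blue, Teal}: M1→Teal 7·9=63, M2→Blue 2·17=34, M3→Blue 5·7=35, M4→Blue 2·11=22. Service 154; fixed 50; total 204.
{Blue, Violet}: M1→Violet 10·9=90, M2→Blue 2·17=34, M3→Violet 4·7=28, M4→Blue 2·11=22. Service 174; fixed 35; total 209.
{Blue, Violet, Teal}: M1→Teal 7·9=63, M2→Blue 2·17=34, M3→Violet 4·7=28, M4→Blue 2·11=22. Service 147; fixed 65; total 212.
{Red, Blue, Green, Amber, Violet, Teal}: M1→Teal 7·9=63, M2→Blue 2·17=34, M3→Violet 4·7=28, M4→Blue 2·11=22. Service 147; fixed 123; total 270.
No other subset beats 204.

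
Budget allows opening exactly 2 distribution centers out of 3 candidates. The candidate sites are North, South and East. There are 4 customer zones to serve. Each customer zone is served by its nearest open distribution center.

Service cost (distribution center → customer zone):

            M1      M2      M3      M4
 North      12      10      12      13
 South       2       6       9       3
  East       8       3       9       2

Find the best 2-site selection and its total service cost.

With exactly 2 open, each customer zone uses its cheapest among the chosen.
{South, East}: M1→South 2, M2→East 3, M3→South 9, M4→East 2. Service cost 16.
{North, South}: service cost 20
{North, East}: service cost 22
Among all 3 size-2 choices, {South, East} is lowest.

Choose South and East; total service cost 16.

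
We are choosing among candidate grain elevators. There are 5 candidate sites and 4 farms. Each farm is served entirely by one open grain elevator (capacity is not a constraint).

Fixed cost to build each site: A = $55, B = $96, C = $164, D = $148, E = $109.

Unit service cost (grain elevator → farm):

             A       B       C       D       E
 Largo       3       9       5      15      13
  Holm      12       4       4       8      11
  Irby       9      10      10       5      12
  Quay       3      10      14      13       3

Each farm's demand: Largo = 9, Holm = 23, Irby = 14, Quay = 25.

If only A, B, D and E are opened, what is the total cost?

Each farm is assigned to its cheapest site among the open ones.
{A, B, D, E}: Largo→A 3·9=27, Holm→B 4·23=92, Irby→D 5·14=70, Quay→A 3·25=75. Service 264; fixed 408; total 672.

Total cost: 672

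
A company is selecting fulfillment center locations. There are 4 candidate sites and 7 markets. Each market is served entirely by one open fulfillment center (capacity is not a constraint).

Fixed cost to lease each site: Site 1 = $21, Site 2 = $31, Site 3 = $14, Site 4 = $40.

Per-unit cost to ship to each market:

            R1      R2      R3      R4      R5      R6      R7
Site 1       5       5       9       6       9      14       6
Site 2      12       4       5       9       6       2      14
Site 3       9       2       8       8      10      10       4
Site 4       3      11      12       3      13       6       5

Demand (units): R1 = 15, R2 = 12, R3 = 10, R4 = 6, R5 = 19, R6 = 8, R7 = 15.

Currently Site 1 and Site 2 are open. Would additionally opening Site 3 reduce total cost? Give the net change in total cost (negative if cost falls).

Yes — net change −40 (cost falls by 40).

Current service cost with {Site 1, Site 2}: 429.
Adding Site 3: each market re-picks its cheapest; new service cost 375, saving 54.
Extra fixed cost: 14. Net change = 14 − 54 = -40.
(Totals: 481 → 441.)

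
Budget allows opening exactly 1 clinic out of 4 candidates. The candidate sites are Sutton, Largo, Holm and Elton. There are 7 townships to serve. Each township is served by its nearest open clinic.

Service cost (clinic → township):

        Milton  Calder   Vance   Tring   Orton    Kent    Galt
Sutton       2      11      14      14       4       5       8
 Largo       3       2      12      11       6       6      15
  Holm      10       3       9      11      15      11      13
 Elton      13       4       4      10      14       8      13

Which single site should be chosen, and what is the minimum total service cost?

With exactly 1 open, each township uses its cheapest among the chosen.
{Largo}: Milton→Largo 3, Calder→Largo 2, Vance→Largo 12, Tring→Largo 11, Orton→Largo 6, Kent→Largo 6, Galt→Largo 15. Service cost 55.
{Sutton}: service cost 58
{Elton}: service cost 66
Among all 4 size-1 choices, {Largo} is lowest.

Choose Largo only; total service cost 55.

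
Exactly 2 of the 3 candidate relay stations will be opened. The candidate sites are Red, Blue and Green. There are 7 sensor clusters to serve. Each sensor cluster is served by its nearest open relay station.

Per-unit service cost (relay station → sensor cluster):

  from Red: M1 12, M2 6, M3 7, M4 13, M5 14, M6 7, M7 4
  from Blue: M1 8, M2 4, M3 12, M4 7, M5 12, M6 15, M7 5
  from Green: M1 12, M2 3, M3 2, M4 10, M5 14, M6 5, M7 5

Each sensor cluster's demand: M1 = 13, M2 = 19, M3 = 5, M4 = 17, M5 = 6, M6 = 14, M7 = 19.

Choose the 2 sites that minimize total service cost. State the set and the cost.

Choose Blue and Green; total service cost 527.

With exactly 2 open, each sensor cluster uses its cheapest among the chosen.
{Blue, Green}: M1→Blue 8·13=104, M2→Green 3·19=57, M3→Green 2·5=10, M4→Blue 7·17=119, M5→Blue 12·6=72, M6→Green 5·14=70, M7→Blue 5·19=95. Service cost 527.
{Red, Blue}: service cost 580
{Red, Green}: service cost 623
Among all 3 size-2 choices, {Blue, Green} is lowest.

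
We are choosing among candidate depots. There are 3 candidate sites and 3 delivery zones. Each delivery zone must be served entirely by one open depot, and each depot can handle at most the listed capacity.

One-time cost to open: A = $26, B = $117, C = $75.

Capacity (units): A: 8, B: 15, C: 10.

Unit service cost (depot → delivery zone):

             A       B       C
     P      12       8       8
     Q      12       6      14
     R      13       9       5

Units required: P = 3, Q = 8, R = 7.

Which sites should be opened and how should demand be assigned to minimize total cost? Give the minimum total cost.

Minimum total cost: 256

Open {A, C}: P→C 8·3=24, Q→A 12·8=96, R→C 5·7=35.
Loads: A carries 8/8, C carries 10/10. Service 155; fixed 101; total 256.
Next best feasible plan costs 290.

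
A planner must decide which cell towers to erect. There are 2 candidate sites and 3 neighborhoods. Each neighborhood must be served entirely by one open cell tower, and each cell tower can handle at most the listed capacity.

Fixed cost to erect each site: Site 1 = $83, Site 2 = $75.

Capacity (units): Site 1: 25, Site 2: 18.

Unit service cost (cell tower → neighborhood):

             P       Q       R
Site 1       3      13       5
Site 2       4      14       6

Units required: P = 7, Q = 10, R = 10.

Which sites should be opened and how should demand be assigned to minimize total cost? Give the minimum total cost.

Open {Site 1, Site 2}: P→Site 2 4·7=28, Q→Site 1 13·10=130, R→Site 1 5·10=50.
Loads: Site 1 carries 20/25, Site 2 carries 7/18. Service 208; fixed 158; total 366.
Next best feasible plan costs 369.

Minimum total cost: 366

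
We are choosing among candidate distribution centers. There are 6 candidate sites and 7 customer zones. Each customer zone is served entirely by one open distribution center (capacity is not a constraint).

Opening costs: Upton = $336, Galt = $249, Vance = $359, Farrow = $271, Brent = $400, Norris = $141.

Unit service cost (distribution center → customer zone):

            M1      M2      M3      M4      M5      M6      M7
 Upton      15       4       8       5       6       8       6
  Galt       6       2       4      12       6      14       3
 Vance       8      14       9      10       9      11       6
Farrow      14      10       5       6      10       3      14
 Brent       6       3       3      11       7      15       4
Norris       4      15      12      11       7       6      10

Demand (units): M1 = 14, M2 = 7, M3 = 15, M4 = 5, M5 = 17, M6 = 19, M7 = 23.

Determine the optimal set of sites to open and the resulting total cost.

For any fixed open set, each customer zone goes to its cheapest open site; total = fixed + service.
{Galt, Norris}: M1→Norris 4·14=56, M2→Galt 2·7=14, M3→Galt 4·15=60, M4→Norris 11·5=55, M5→Galt 6·17=102, M6→Norris 6·19=114, M7→Galt 3·23=69. Service 470; fixed 390; total 860.
{Galt}: M1→Galt 6·14=84, M2→Galt 2·7=14, M3→Galt 4·15=60, M4→Galt 12·5=60, M5→Galt 6·17=102, M6→Galt 14·19=266, M7→Galt 3·23=69. Service 655; fixed 249; total 904.
{Galt, Farrow}: service 416 + fixed 520 = 936
{Upton, Galt, Vance, Farrow, Brent, Norris}: service 368 + fixed 1756 = 2124
No other subset beats 860.

Open Galt and Norris; minimum total cost 860.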